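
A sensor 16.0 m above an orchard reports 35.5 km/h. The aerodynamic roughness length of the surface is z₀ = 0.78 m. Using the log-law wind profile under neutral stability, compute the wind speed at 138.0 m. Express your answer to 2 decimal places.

Log law: V(z) ∝ ln(z/z₀), so V₂/V₁ = ln(z₂/z₀) / ln(z₁/z₀).
ln(138.0/0.78) = 5.1757, ln(16.0/0.78) = 3.0211
V₂ = 35.5 × 5.1757/3.0211 = 35.5 × 1.7132 = 60.8192 km/h

60.82 km/h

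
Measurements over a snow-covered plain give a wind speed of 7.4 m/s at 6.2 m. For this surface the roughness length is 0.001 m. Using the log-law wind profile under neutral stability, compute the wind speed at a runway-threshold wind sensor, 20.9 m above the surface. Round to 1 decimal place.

Log law: V(z) ∝ ln(z/z₀), so V₂/V₁ = ln(z₂/z₀) / ln(z₁/z₀).
ln(20.9/0.001) = 9.9475, ln(6.2/0.001) = 8.7323
V₂ = 7.4 × 9.9475/8.7323 = 7.4 × 1.1392 = 8.4298 m/s

8.4 m/s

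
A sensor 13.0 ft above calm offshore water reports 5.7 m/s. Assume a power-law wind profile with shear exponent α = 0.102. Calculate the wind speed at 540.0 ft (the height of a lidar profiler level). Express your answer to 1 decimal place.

Power-law profile: V₂ = V₁ · (z₂/z₁)^α
V₂ = 5.7 × (540.0/13.0)^0.102 = 5.7 × (41.5385)^0.102
    = 5.7 × 1.4625 = 8.3360 m/s

8.3 m/s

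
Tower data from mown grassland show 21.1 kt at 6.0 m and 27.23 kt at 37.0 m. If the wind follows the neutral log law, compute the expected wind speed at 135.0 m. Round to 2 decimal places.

Log law: V ∝ ln(z/z₀). From the pair, with r = V₁/V₂ = 0.77488,
ln z₀ = (ln z₁ − r·ln z₂)/(1 − r) = (1.7918 − 0.77488×3.6109)/0.22512 = -4.4699 → z₀ = 0.01145 m
V₃ = V₁ · ln(z₃/z₀)/ln(z₁/z₀) = 21.1 × 9.3752/6.2617 = 31.5916 kt

31.59 kt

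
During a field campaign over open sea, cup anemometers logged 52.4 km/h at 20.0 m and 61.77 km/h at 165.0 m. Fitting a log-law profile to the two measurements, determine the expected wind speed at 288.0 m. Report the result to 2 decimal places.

Log law: V ∝ ln(z/z₀). From the pair, with r = V₁/V₂ = 0.84831,
ln z₀ = (ln z₁ − r·ln z₂)/(1 − r) = (2.9957 − 0.84831×5.1059)/0.15169 = -8.8052 → z₀ = 0.0001499 m
V₃ = V₁ · ln(z₃/z₀)/ln(z₁/z₀) = 52.4 × 14.4682/11.8010 = 64.2433 km/h

64.24 km/h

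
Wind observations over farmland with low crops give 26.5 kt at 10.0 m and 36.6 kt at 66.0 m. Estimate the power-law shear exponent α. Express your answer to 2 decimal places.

α ≈ 0.17

Power law: V₂/V₁ = (z₂/z₁)^α ⇒ α = ln(V₂/V₁) / ln(z₂/z₁)
α = ln(36.6/26.5) / ln(66.0/10.0) = ln(1.3811) / ln(6.6000)
  = 0.32290 / 1.88707 = 0.17111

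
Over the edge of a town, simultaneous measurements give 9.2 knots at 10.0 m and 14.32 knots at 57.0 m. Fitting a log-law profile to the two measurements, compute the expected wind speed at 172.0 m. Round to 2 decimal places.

17.57 knots

Log law: V ∝ ln(z/z₀). From the pair, with r = V₁/V₂ = 0.64246,
ln z₀ = (ln z₁ − r·ln z₂)/(1 − r) = (2.3026 − 0.64246×4.0431)/0.35754 = -0.8248 → z₀ = 0.4383 m
V₃ = V₁ · ln(z₃/z₀)/ln(z₁/z₀) = 9.2 × 5.9723/3.1274 = 17.5690 knots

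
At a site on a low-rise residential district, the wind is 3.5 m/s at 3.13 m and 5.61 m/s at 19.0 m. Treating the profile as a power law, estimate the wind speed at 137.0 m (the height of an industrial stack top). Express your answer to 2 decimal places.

9.41 m/s

First find α: α = ln(V₂/V₁)/ln(z₂/z₁) = ln(5.61/3.5)/ln(19.0/3.13) = 0.47179/1.80341 = 0.2616
Extrapolate from 19.0 m to 137.0 m: V₃ = 5.61 × (137.0/19.0)^0.2616 = 5.61 × 1.6767 = 9.4062 m/s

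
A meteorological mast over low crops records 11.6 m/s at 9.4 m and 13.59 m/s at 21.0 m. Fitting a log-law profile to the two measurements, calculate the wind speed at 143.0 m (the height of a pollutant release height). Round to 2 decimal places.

18.34 m/s

Log law: V ∝ ln(z/z₀). From the pair, with r = V₁/V₂ = 0.85357,
ln z₀ = (ln z₁ − r·ln z₂)/(1 − r) = (2.2407 − 0.85357×3.0445)/0.14643 = -2.4448 → z₀ = 0.08674 m
V₃ = V₁ · ln(z₃/z₀)/ln(z₁/z₀) = 11.6 × 7.4077/4.6855 = 18.3392 m/s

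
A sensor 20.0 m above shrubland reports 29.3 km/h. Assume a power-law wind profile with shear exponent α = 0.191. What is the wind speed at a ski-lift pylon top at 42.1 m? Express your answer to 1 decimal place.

33.8 km/h

Power-law profile: V₂ = V₁ · (z₂/z₁)^α
V₂ = 29.3 × (42.1/20.0)^0.191 = 29.3 × (2.1050)^0.191
    = 29.3 × 1.1528 = 33.7760 km/h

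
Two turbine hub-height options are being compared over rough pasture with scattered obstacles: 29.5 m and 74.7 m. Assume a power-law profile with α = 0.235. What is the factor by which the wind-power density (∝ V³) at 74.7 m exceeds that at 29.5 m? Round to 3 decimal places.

Speed ratio: V_B/V_A = (z_B/z_A)^α = (74.7/29.5)^0.235 = (2.5322)^0.235 = 1.24401
Power-density ratio: P_B/P_A = (V_B/V_A)³ = (1.24401)³ = 1.92516

1.925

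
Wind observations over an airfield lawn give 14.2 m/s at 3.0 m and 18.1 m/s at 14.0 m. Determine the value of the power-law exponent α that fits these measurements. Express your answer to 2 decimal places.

α ≈ 0.16

Power law: V₂/V₁ = (z₂/z₁)^α ⇒ α = ln(V₂/V₁) / ln(z₂/z₁)
α = ln(18.1/14.2) / ln(14.0/3.0) = ln(1.2746) / ln(4.6667)
  = 0.24267 / 1.54045 = 0.15753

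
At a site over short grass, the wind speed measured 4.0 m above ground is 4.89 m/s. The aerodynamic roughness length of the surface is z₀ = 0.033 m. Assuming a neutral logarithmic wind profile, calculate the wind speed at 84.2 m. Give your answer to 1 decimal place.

8.0 m/s

Log law: V(z) ∝ ln(z/z₀), so V₂/V₁ = ln(z₂/z₀) / ln(z₁/z₀).
ln(84.2/0.033) = 7.8444, ln(4.0/0.033) = 4.7975
V₂ = 4.89 × 7.8444/4.7975 = 4.89 × 1.6351 = 7.9956 m/s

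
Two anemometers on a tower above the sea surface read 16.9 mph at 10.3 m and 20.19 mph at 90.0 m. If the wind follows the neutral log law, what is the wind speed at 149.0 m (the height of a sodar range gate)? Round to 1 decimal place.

Log law: V ∝ ln(z/z₀). From the pair, with r = V₁/V₂ = 0.83705,
ln z₀ = (ln z₁ − r·ln z₂)/(1 − r) = (2.3321 − 0.83705×4.4998)/0.16295 = -8.8027 → z₀ = 0.0001503 m
V₃ = V₁ · ln(z₃/z₀)/ln(z₁/z₀) = 16.9 × 13.8066/11.1348 = 20.9552 mph

21.0 mph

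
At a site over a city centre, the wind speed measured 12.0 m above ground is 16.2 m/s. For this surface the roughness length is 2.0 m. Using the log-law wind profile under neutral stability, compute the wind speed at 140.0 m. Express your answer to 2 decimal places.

38.41 m/s

Log law: V(z) ∝ ln(z/z₀), so V₂/V₁ = ln(z₂/z₀) / ln(z₁/z₀).
ln(140.0/2.0) = 4.2485, ln(12.0/2.0) = 1.7918
V₂ = 16.2 × 4.2485/1.7918 = 16.2 × 2.3711 = 38.4123 m/s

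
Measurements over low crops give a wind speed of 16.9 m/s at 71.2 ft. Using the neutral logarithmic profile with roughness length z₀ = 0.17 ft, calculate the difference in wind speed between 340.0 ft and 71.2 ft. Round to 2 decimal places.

Log law: V₂ = V₁ · ln(z₂/z₀)/ln(z₁/z₀) = 16.9 × 7.6009/6.0374 = 21.2764 m/s
ΔV = 21.2764 − 16.9 = 4.3764 m/s

4.38 m/s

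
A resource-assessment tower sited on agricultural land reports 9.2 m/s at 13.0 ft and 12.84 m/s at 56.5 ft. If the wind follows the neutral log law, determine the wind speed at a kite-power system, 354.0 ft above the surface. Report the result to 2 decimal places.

Log law: V ∝ ln(z/z₀). From the pair, with r = V₁/V₂ = 0.71651,
ln z₀ = (ln z₁ − r·ln z₂)/(1 − r) = (2.5649 − 0.71651×4.0342)/0.28349 = -1.1486 → z₀ = 0.3171 ft
V₃ = V₁ · ln(z₃/z₀)/ln(z₁/z₀) = 9.2 × 7.0179/3.7136 = 17.3861 m/s

17.39 m/s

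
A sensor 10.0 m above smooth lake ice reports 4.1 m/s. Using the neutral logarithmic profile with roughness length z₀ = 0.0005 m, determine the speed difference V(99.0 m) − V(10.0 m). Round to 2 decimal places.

0.95 m/s

Log law: V₂ = V₁ · ln(z₂/z₀)/ln(z₁/z₀) = 4.1 × 12.1960/9.9035 = 5.0491 m/s
ΔV = 5.0491 − 4.1 = 0.9491 m/s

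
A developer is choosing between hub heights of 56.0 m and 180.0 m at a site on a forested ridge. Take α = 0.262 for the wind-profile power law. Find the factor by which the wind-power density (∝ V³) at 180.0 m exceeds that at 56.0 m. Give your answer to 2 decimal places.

Speed ratio: V_B/V_A = (z_B/z_A)^α = (180.0/56.0)^0.262 = (3.2143)^0.262 = 1.35786
Power-density ratio: P_B/P_A = (V_B/V_A)³ = (1.35786)³ = 2.50362

2.50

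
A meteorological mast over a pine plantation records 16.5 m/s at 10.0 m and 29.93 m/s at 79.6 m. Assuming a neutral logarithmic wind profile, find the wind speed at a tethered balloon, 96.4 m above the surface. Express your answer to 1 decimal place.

Log law: V ∝ ln(z/z₀). From the pair, with r = V₁/V₂ = 0.55129,
ln z₀ = (ln z₁ − r·ln z₂)/(1 − r) = (2.3026 − 0.55129×4.3770)/0.44871 = -0.2460 → z₀ = 0.7819 m
V₃ = V₁ · ln(z₃/z₀)/ln(z₁/z₀) = 16.5 × 4.8145/2.5486 = 31.1697 m/s

31.2 m/s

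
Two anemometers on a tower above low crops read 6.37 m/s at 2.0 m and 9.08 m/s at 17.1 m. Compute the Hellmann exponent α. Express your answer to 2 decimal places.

α ≈ 0.17

Power law: V₂/V₁ = (z₂/z₁)^α ⇒ α = ln(V₂/V₁) / ln(z₂/z₁)
α = ln(9.08/6.37) / ln(17.1/2.0) = ln(1.4254) / ln(8.5500)
  = 0.35447 / 2.14593 = 0.16518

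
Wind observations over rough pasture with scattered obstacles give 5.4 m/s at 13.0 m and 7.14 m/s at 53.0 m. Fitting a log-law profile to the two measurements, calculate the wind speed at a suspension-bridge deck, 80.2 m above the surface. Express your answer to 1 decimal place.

Log law: V ∝ ln(z/z₀). From the pair, with r = V₁/V₂ = 0.75630,
ln z₀ = (ln z₁ − r·ln z₂)/(1 − r) = (2.5649 − 0.75630×3.9703)/0.24370 = -1.7965 → z₀ = 0.1659 m
V₃ = V₁ · ln(z₃/z₀)/ln(z₁/z₀) = 5.4 × 6.1810/4.3614 = 7.6529 m/s

7.7 m/s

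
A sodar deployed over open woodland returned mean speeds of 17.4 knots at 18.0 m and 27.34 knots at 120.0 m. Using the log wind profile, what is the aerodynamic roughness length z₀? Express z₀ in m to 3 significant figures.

z₀ ≈ 0.650 m

Log law: V(z) ∝ ln(z/z₀). With r = V₁/V₂ = 17.4/27.34 = 0.63643,
r · ln(z₂/z₀) = ln(z₁/z₀) ⇒ ln z₀ = (ln z₁ − r·ln z₂)/(1 − r)
ln z₀ = (2.89037 − 0.63643×4.78749) / 0.36357 = -0.4305
z₀ = exp(-0.4305) = 0.6502 m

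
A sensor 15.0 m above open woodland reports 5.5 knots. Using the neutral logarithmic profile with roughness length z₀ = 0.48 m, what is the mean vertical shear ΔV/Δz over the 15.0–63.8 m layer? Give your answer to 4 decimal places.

Log law: V₂ = V₁ · ln(z₂/z₀)/ln(z₁/z₀) = 5.5 × 4.8897/3.4420 = 7.8133 knots
ΔV/Δz = (7.8133 − 5.5)/(63.8 − 15.0) = 2.3133/48.8000 = 0.04740 knots/m

0.0474 knots/m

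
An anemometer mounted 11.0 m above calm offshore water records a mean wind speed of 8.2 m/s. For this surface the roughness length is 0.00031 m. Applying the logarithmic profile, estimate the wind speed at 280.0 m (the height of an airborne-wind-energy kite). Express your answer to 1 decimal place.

10.7 m/s

Log law: V(z) ∝ ln(z/z₀), so V₂/V₁ = ln(z₂/z₀) / ln(z₁/z₀).
ln(280.0/0.00031) = 13.7137, ln(11.0/0.00031) = 10.4768
V₂ = 8.2 × 13.7137/10.4768 = 8.2 × 1.3090 = 10.7334 m/s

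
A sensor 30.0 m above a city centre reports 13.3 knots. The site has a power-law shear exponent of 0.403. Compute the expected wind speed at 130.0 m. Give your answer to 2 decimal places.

24.02 knots

Power-law profile: V₂ = V₁ · (z₂/z₁)^α
V₂ = 13.3 × (130.0/30.0)^0.403 = 13.3 × (4.3333)^0.403
    = 13.3 × 1.8057 = 24.0155 knots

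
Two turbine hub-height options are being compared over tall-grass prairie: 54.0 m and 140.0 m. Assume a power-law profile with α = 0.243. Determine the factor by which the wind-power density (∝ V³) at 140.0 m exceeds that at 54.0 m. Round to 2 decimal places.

2.00

Speed ratio: V_B/V_A = (z_B/z_A)^α = (140.0/54.0)^0.243 = (2.5926)^0.243 = 1.26048
Power-density ratio: P_B/P_A = (V_B/V_A)³ = (1.26048)³ = 2.00268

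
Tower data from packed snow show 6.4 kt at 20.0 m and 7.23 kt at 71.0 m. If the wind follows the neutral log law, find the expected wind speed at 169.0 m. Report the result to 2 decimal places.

Log law: V ∝ ln(z/z₀). From the pair, with r = V₁/V₂ = 0.88520,
ln z₀ = (ln z₁ − r·ln z₂)/(1 − r) = (2.9957 − 0.88520×4.2627)/0.11480 = -6.7735 → z₀ = 0.001144 m
V₃ = V₁ · ln(z₃/z₀)/ln(z₁/z₀) = 6.4 × 11.9034/9.7692 = 7.7981 kt

7.80 kt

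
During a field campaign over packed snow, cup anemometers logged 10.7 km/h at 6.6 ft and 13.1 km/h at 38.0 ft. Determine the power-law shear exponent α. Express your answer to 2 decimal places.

α ≈ 0.12

Power law: V₂/V₁ = (z₂/z₁)^α ⇒ α = ln(V₂/V₁) / ln(z₂/z₁)
α = ln(13.1/10.7) / ln(38.0/6.6) = ln(1.2243) / ln(5.7576)
  = 0.20237 / 1.75052 = 0.11561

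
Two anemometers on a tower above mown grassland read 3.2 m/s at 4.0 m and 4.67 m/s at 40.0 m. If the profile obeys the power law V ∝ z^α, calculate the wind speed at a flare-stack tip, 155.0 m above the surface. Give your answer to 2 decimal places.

First find α: α = ln(V₂/V₁)/ln(z₂/z₁) = ln(4.67/3.2)/ln(40.0/4.0) = 0.37801/2.30259 = 0.1642
Extrapolate from 40.0 m to 155.0 m: V₃ = 4.67 × (155.0/40.0)^0.1642 = 4.67 × 1.2490 = 5.8330 m/s

5.83 m/s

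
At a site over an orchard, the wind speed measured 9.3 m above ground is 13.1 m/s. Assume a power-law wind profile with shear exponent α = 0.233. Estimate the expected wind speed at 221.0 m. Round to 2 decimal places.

Power-law profile: V₂ = V₁ · (z₂/z₁)^α
V₂ = 13.1 × (221.0/9.3)^0.233 = 13.1 × (23.7634)^0.233
    = 13.1 × 2.0921 = 27.4068 m/s

27.41 m/s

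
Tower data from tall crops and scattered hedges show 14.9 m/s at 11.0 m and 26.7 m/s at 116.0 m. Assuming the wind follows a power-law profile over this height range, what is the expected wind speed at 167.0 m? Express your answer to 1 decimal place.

First find α: α = ln(V₂/V₁)/ln(z₂/z₁) = ln(26.7/14.9)/ln(116.0/11.0) = 0.58330/2.35569 = 0.2476
Extrapolate from 116.0 m to 167.0 m: V₃ = 26.7 × (167.0/116.0)^0.2476 = 26.7 × 1.0944 = 29.2212 m/s

29.2 m/s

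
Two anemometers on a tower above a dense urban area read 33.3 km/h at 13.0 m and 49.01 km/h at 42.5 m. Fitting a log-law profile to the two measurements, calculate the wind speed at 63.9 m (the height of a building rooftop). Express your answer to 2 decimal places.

54.42 km/h

Log law: V ∝ ln(z/z₀). From the pair, with r = V₁/V₂ = 0.67945,
ln z₀ = (ln z₁ − r·ln z₂)/(1 − r) = (2.5649 − 0.67945×3.7495)/0.32055 = 0.0541 → z₀ = 1.056 m
V₃ = V₁ · ln(z₃/z₀)/ln(z₁/z₀) = 33.3 × 4.1032/2.5109 = 54.4186 km/h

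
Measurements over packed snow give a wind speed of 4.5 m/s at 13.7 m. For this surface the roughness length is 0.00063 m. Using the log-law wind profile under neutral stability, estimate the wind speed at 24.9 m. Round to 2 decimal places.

4.77 m/s

Log law: V(z) ∝ ln(z/z₀), so V₂/V₁ = ln(z₂/z₀) / ln(z₁/z₀).
ln(24.9/0.00063) = 10.5847, ln(13.7/0.00063) = 9.9872
V₂ = 4.5 × 10.5847/9.9872 = 4.5 × 1.0598 = 4.7692 m/s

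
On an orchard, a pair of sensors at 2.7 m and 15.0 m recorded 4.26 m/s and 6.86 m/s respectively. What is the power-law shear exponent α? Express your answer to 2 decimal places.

Power law: V₂/V₁ = (z₂/z₁)^α ⇒ α = ln(V₂/V₁) / ln(z₂/z₁)
α = ln(6.86/4.26) / ln(15.0/2.7) = ln(1.6103) / ln(5.5556)
  = 0.47644 / 1.71480 = 0.27784

α ≈ 0.28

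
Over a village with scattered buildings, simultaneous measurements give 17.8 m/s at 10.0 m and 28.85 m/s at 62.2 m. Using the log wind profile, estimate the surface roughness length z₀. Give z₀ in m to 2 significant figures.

z₀ ≈ 0.53 m

Log law: V(z) ∝ ln(z/z₀). With r = V₁/V₂ = 17.8/28.85 = 0.61698,
r · ln(z₂/z₀) = ln(z₁/z₀) ⇒ ln z₀ = (ln z₁ − r·ln z₂)/(1 − r)
ln z₀ = (2.30259 − 0.61698×4.13035) / 0.38302 = -0.6417
z₀ = exp(-0.6417) = 0.5264 m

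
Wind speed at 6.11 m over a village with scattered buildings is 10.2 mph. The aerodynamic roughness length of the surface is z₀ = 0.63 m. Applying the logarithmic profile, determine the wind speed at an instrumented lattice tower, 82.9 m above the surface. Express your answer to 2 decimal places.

Log law: V(z) ∝ ln(z/z₀), so V₂/V₁ = ln(z₂/z₀) / ln(z₁/z₀).
ln(82.9/0.63) = 4.8797, ln(6.11/0.63) = 2.2720
V₂ = 10.2 × 4.8797/2.2720 = 10.2 × 2.1478 = 21.9073 mph

21.91 mph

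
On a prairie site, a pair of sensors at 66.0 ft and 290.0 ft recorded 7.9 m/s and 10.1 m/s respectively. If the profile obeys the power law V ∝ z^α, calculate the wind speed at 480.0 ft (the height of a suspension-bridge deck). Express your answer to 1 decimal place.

11.0 m/s

First find α: α = ln(V₂/V₁)/ln(z₂/z₁) = ln(10.1/7.9)/ln(290.0/66.0) = 0.24567/1.48023 = 0.1660
Extrapolate from 290.0 ft to 480.0 ft: V₃ = 10.1 × (480.0/290.0)^0.1660 = 10.1 × 1.0872 = 10.9810 m/s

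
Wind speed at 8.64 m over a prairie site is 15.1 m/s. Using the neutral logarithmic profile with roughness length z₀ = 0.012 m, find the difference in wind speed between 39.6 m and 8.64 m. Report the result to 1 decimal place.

Log law: V₂ = V₁ · ln(z₂/z₀)/ln(z₁/z₀) = 15.1 × 8.1017/6.5793 = 18.5941 m/s
ΔV = 18.5941 − 15.1 = 3.4941 m/s

3.5 m/s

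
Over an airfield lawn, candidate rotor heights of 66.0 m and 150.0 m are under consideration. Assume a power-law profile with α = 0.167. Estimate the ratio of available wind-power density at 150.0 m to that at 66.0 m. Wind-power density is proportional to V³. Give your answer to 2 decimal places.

Speed ratio: V_B/V_A = (z_B/z_A)^α = (150.0/66.0)^0.167 = (2.2727)^0.167 = 1.14695
Power-density ratio: P_B/P_A = (V_B/V_A)³ = (1.14695)³ = 1.50879

1.51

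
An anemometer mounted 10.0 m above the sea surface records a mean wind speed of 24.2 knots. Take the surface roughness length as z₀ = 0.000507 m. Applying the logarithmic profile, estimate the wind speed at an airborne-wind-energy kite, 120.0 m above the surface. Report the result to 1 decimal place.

30.3 knots

Log law: V(z) ∝ ln(z/z₀), so V₂/V₁ = ln(z₂/z₀) / ln(z₁/z₀).
ln(120.0/0.000507) = 12.3745, ln(10.0/0.000507) = 9.8896
V₂ = 24.2 × 12.3745/9.8896 = 24.2 × 1.2513 = 30.2806 knots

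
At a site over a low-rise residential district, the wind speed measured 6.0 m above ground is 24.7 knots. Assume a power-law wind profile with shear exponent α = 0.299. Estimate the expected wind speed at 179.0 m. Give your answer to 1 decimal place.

Power-law profile: V₂ = V₁ · (z₂/z₁)^α
V₂ = 24.7 × (179.0/6.0)^0.299 = 24.7 × (29.8333)^0.299
    = 24.7 × 2.7602 = 68.1762 knots

68.2 knots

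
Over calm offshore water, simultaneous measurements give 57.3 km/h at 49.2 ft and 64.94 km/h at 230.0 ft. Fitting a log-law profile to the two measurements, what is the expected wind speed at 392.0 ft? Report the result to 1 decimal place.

67.6 km/h

Log law: V ∝ ln(z/z₀). From the pair, with r = V₁/V₂ = 0.88235,
ln z₀ = (ln z₁ − r·ln z₂)/(1 − r) = (3.8959 − 0.88235×5.4381)/0.11765 = -7.6705 → z₀ = 0.0004664 ft
V₃ = V₁ · ln(z₃/z₀)/ln(z₁/z₀) = 57.3 × 13.6418/11.5664 = 67.5814 km/h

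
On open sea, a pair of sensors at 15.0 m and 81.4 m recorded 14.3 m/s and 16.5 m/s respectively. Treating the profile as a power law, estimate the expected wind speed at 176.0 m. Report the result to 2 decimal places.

First find α: α = ln(V₂/V₁)/ln(z₂/z₁) = ln(16.5/14.3)/ln(81.4/15.0) = 0.14310/1.69133 = 0.0846
Extrapolate from 81.4 m to 176.0 m: V₃ = 16.5 × (176.0/81.4)^0.0846 = 16.5 × 1.0674 = 17.6124 m/s

17.61 m/s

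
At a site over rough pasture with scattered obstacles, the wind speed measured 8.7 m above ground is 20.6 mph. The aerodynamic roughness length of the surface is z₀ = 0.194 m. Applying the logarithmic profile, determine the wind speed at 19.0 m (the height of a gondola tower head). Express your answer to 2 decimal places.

24.83 mph

Log law: V(z) ∝ ln(z/z₀), so V₂/V₁ = ln(z₂/z₀) / ln(z₁/z₀).
ln(19.0/0.194) = 4.5843, ln(8.7/0.194) = 3.8032
V₂ = 20.6 × 4.5843/3.8032 = 20.6 × 1.2054 = 24.8309 mph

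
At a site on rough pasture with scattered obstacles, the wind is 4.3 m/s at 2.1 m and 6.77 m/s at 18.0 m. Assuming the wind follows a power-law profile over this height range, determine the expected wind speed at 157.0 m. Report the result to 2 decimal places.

10.70 m/s

First find α: α = ln(V₂/V₁)/ln(z₂/z₁) = ln(6.77/4.3)/ln(18.0/2.1) = 0.45389/2.14843 = 0.2113
Extrapolate from 18.0 m to 157.0 m: V₃ = 6.77 × (157.0/18.0)^0.2113 = 6.77 × 1.5802 = 10.6982 m/s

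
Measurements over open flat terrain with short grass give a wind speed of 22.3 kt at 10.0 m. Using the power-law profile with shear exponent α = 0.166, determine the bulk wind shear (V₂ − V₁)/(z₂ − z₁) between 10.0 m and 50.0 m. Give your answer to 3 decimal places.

Power law: V₂ = V₁ · (z₂/z₁)^α = 22.3 × (5.0000)^0.166 = 29.1296 kt
ΔV/Δz = (29.1296 − 22.3)/(50.0 − 10.0) = 6.8296/40.0000 = 0.17074 kt/m

0.171 kt/m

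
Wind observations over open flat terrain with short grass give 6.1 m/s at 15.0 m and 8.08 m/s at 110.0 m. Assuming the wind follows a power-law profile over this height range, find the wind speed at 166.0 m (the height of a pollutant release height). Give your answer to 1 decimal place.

8.6 m/s

First find α: α = ln(V₂/V₁)/ln(z₂/z₁) = ln(8.08/6.1)/ln(110.0/15.0) = 0.28110/1.99243 = 0.1411
Extrapolate from 110.0 m to 166.0 m: V₃ = 8.08 × (166.0/110.0)^0.1411 = 8.08 × 1.0598 = 8.5630 m/s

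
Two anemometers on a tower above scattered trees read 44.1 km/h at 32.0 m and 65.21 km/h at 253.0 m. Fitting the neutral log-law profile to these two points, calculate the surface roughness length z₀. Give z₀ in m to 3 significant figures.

z₀ ≈ 0.426 m

Log law: V(z) ∝ ln(z/z₀). With r = V₁/V₂ = 44.1/65.21 = 0.67628,
r · ln(z₂/z₀) = ln(z₁/z₀) ⇒ ln z₀ = (ln z₁ − r·ln z₂)/(1 − r)
ln z₀ = (3.46574 − 0.67628×5.53339) / 0.32372 = -0.8537
z₀ = exp(-0.8537) = 0.4258 m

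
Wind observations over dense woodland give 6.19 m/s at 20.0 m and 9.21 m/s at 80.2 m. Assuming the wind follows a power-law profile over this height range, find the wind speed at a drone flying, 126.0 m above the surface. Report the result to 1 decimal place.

10.5 m/s

First find α: α = ln(V₂/V₁)/ln(z₂/z₁) = ln(9.21/6.19)/ln(80.2/20.0) = 0.39735/1.38879 = 0.2861
Extrapolate from 80.2 m to 126.0 m: V₃ = 9.21 × (126.0/80.2)^0.2861 = 9.21 × 1.1380 = 10.4808 m/s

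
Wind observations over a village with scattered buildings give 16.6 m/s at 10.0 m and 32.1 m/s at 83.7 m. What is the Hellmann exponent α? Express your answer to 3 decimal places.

Power law: V₂/V₁ = (z₂/z₁)^α ⇒ α = ln(V₂/V₁) / ln(z₂/z₁)
α = ln(32.1/16.6) / ln(83.7/10.0) = ln(1.9337) / ln(8.3700)
  = 0.65945 / 2.12465 = 0.31038

α ≈ 0.310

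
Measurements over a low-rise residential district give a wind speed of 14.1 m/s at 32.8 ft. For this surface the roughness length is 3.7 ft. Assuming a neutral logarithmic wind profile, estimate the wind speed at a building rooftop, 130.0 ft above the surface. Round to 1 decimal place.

23.0 m/s

Log law: V(z) ∝ ln(z/z₀), so V₂/V₁ = ln(z₂/z₀) / ln(z₁/z₀).
ln(130.0/3.7) = 3.5592, ln(32.8/3.7) = 2.1821
V₂ = 14.1 × 3.5592/2.1821 = 14.1 × 1.6311 = 22.9984 m/s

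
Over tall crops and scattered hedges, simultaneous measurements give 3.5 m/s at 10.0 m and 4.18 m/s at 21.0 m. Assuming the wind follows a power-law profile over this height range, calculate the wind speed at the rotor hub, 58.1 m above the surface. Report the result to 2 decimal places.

5.33 m/s

First find α: α = ln(V₂/V₁)/ln(z₂/z₁) = ln(4.18/3.5)/ln(21.0/10.0) = 0.17755/0.74194 = 0.2393
Extrapolate from 21.0 m to 58.1 m: V₃ = 4.18 × (58.1/21.0)^0.2393 = 4.18 × 1.2757 = 5.3326 m/s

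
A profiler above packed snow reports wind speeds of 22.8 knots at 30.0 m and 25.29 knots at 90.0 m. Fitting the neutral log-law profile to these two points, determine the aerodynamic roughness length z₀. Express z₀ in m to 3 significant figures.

z₀ ≈ 0.00128 m

Log law: V(z) ∝ ln(z/z₀). With r = V₁/V₂ = 22.8/25.29 = 0.90154,
r · ln(z₂/z₀) = ln(z₁/z₀) ⇒ ln z₀ = (ln z₁ − r·ln z₂)/(1 − r)
ln z₀ = (3.40120 − 0.90154×4.49981) / 0.09846 = -6.6584
z₀ = exp(-6.6584) = 0.001283 m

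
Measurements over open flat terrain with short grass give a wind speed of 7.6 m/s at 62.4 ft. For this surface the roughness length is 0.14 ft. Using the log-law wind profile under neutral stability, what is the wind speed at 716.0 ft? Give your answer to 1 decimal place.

Log law: V(z) ∝ ln(z/z₀), so V₂/V₁ = ln(z₂/z₀) / ln(z₁/z₀).
ln(716.0/0.14) = 8.5398, ln(62.4/0.14) = 6.0997
V₂ = 7.6 × 8.5398/6.0997 = 7.6 × 1.4000 = 10.6403 m/s

10.6 m/s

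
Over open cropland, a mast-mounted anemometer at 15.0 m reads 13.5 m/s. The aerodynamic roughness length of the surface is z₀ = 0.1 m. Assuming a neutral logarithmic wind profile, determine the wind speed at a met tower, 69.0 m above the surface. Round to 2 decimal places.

17.61 m/s

Log law: V(z) ∝ ln(z/z₀), so V₂/V₁ = ln(z₂/z₀) / ln(z₁/z₀).
ln(69.0/0.1) = 6.5367, ln(15.0/0.1) = 5.0106
V₂ = 13.5 × 6.5367/5.0106 = 13.5 × 1.3046 = 17.6116 m/s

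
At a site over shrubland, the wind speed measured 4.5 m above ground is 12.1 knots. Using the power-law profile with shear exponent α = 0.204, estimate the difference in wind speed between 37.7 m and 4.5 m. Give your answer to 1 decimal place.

6.6 knots

Power law: V₂ = V₁ · (z₂/z₁)^α = 12.1 × (8.3778)^0.204 = 18.6683 knots
ΔV = 18.6683 − 12.1 = 6.5683 knots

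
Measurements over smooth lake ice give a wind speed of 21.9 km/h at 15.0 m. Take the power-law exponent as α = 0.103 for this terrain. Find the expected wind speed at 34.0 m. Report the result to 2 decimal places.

Power-law profile: V₂ = V₁ · (z₂/z₁)^α
V₂ = 21.9 × (34.0/15.0)^0.103 = 21.9 × (2.2667)^0.103
    = 21.9 × 1.0879 = 23.8259 km/h

23.83 km/h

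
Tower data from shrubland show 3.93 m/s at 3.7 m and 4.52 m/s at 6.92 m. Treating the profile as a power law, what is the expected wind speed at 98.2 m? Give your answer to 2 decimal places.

8.18 m/s

First find α: α = ln(V₂/V₁)/ln(z₂/z₁) = ln(4.52/3.93)/ln(6.92/3.7) = 0.13987/0.62608 = 0.2234
Extrapolate from 6.92 m to 98.2 m: V₃ = 4.52 × (98.2/6.92)^0.2234 = 4.52 × 1.8087 = 8.1754 m/s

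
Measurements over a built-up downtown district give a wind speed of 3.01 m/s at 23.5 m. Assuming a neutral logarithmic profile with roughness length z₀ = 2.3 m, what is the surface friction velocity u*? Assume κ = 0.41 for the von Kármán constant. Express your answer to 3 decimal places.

u* ≈ 0.531 m/s

Log law: V(z) = (u*/κ) · ln(z/z₀) ⇒ u* = κ · V / ln(z/z₀)
u* = 0.41 × 3.01 / ln(23.5/2.3) = 0.41 × 3.01 / 2.3241
   = 1.2341 / 2.3241 = 0.5310 m/s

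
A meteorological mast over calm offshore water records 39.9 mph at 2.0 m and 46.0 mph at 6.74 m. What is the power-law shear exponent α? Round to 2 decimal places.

α ≈ 0.12

Power law: V₂/V₁ = (z₂/z₁)^α ⇒ α = ln(V₂/V₁) / ln(z₂/z₁)
α = ln(46.0/39.9) / ln(6.74/2.0) = ln(1.1529) / ln(3.3700)
  = 0.14227 / 1.21491 = 0.11710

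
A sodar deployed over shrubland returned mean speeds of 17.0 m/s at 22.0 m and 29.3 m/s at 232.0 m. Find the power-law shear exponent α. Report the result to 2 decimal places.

Power law: V₂/V₁ = (z₂/z₁)^α ⇒ α = ln(V₂/V₁) / ln(z₂/z₁)
α = ln(29.3/17.0) / ln(232.0/22.0) = ln(1.7235) / ln(10.5455)
  = 0.54437 / 2.35569 = 0.23109

α ≈ 0.23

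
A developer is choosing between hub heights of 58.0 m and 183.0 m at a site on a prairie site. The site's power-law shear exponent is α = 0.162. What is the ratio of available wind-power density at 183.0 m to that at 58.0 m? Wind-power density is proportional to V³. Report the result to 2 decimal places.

1.75

Speed ratio: V_B/V_A = (z_B/z_A)^α = (183.0/58.0)^0.162 = (3.1552)^0.162 = 1.20460
Power-density ratio: P_B/P_A = (V_B/V_A)³ = (1.20460)³ = 1.74793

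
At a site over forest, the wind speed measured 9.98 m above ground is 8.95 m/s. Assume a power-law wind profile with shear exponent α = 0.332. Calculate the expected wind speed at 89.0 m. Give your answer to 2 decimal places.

Power-law profile: V₂ = V₁ · (z₂/z₁)^α
V₂ = 8.95 × (89.0/9.98)^0.332 = 8.95 × (8.9178)^0.332
    = 8.95 × 2.0677 = 18.5059 m/s

18.51 m/s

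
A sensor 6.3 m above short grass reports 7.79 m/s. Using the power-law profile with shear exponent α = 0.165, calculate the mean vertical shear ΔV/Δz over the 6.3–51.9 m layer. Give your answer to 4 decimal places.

0.0711 m/s/m

Power law: V₂ = V₁ · (z₂/z₁)^α = 7.79 × (8.2381)^0.165 = 11.0319 m/s
ΔV/Δz = (11.0319 − 7.79)/(51.9 − 6.3) = 3.2419/45.6000 = 0.07109 m/s/m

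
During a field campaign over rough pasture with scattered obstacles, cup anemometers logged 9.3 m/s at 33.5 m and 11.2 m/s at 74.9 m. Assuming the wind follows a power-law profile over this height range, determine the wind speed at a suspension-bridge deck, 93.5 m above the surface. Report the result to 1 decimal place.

11.8 m/s

First find α: α = ln(V₂/V₁)/ln(z₂/z₁) = ln(11.2/9.3)/ln(74.9/33.5) = 0.18590/0.80461 = 0.2310
Extrapolate from 74.9 m to 93.5 m: V₃ = 11.2 × (93.5/74.9)^0.2310 = 11.2 × 1.0526 = 11.7889 m/s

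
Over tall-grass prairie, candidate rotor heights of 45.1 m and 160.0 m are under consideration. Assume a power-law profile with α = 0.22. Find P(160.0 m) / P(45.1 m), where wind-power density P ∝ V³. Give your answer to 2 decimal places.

2.31

Speed ratio: V_B/V_A = (z_B/z_A)^α = (160.0/45.1)^0.22 = (3.5477)^0.22 = 1.32126
Power-density ratio: P_B/P_A = (V_B/V_A)³ = (1.32126)³ = 2.30655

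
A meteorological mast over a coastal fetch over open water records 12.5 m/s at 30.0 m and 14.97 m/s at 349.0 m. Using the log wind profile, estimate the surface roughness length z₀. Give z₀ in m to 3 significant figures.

Log law: V(z) ∝ ln(z/z₀). With r = V₁/V₂ = 12.5/14.97 = 0.83500,
r · ln(z₂/z₀) = ln(z₁/z₀) ⇒ ln z₀ = (ln z₁ − r·ln z₂)/(1 − r)
ln z₀ = (3.40120 − 0.83500×5.85507) / 0.16500 = -9.0172
z₀ = exp(-9.0172) = 0.0001213 m

z₀ ≈ 0.000121 m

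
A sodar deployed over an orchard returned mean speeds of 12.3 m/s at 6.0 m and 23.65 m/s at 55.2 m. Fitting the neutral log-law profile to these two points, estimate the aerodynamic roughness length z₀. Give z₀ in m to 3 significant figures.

z₀ ≈ 0.542 m

Log law: V(z) ∝ ln(z/z₀). With r = V₁/V₂ = 12.3/23.65 = 0.52008,
r · ln(z₂/z₀) = ln(z₁/z₀) ⇒ ln z₀ = (ln z₁ − r·ln z₂)/(1 − r)
ln z₀ = (1.79176 − 0.52008×4.01096) / 0.47992 = -0.6132
z₀ = exp(-0.6132) = 0.5416 m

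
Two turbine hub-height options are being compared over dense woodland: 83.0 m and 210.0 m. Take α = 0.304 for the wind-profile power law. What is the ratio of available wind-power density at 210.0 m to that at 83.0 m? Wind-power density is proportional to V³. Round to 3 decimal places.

2.332

Speed ratio: V_B/V_A = (z_B/z_A)^α = (210.0/83.0)^0.304 = (2.5301)^0.304 = 1.32603
Power-density ratio: P_B/P_A = (V_B/V_A)³ = (1.32603)³ = 2.33166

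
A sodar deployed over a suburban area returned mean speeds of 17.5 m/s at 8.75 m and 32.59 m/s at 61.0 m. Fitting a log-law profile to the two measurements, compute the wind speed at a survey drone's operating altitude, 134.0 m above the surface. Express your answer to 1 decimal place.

Log law: V ∝ ln(z/z₀). From the pair, with r = V₁/V₂ = 0.53697,
ln z₀ = (ln z₁ − r·ln z₂)/(1 − r) = (2.1691 − 0.53697×4.1109)/0.46303 = -0.0829 → z₀ = 0.9205 m
V₃ = V₁ · ln(z₃/z₀)/ln(z₁/z₀) = 17.5 × 4.9807/2.2519 = 38.7056 m/s

38.7 m/s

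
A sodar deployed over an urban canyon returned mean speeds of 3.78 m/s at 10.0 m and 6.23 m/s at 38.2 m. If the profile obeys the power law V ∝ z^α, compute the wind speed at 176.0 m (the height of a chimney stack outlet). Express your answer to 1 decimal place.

11.0 m/s

First find α: α = ln(V₂/V₁)/ln(z₂/z₁) = ln(6.23/3.78)/ln(38.2/10.0) = 0.49965/1.34025 = 0.3728
Extrapolate from 38.2 m to 176.0 m: V₃ = 6.23 × (176.0/38.2)^0.3728 = 6.23 × 1.7674 = 11.0110 m/s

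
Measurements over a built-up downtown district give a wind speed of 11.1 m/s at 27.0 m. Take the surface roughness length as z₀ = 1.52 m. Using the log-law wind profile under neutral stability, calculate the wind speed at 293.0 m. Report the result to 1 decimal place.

20.3 m/s

Log law: V(z) ∝ ln(z/z₀), so V₂/V₁ = ln(z₂/z₀) / ln(z₁/z₀).
ln(293.0/1.52) = 5.2615, ln(27.0/1.52) = 2.8771
V₂ = 11.1 × 5.2615/2.8771 = 11.1 × 1.8287 = 20.2988 m/s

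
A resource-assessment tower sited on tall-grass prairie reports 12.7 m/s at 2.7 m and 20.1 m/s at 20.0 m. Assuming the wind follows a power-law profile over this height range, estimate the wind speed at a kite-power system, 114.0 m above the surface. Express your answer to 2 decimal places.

29.96 m/s

First find α: α = ln(V₂/V₁)/ln(z₂/z₁) = ln(20.1/12.7)/ln(20.0/2.7) = 0.45912/2.00248 = 0.2293
Extrapolate from 20.0 m to 114.0 m: V₃ = 20.1 × (114.0/20.0)^0.2293 = 20.1 × 1.4904 = 29.9570 m/s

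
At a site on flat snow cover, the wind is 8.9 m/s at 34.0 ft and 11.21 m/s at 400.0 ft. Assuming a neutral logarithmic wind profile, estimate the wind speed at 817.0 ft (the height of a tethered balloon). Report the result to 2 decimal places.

Log law: V ∝ ln(z/z₀). From the pair, with r = V₁/V₂ = 0.79393,
ln z₀ = (ln z₁ − r·ln z₂)/(1 − r) = (3.5264 − 0.79393×5.9915)/0.20607 = -5.9712 → z₀ = 0.002551 ft
V₃ = V₁ · ln(z₃/z₀)/ln(z₁/z₀) = 8.9 × 12.6769/9.4976 = 11.8792 m/s

11.88 m/s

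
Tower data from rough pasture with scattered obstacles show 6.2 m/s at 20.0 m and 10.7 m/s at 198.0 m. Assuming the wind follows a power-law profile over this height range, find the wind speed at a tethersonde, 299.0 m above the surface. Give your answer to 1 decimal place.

First find α: α = ln(V₂/V₁)/ln(z₂/z₁) = ln(10.7/6.2)/ln(198.0/20.0) = 0.54569/2.29253 = 0.2380
Extrapolate from 198.0 m to 299.0 m: V₃ = 10.7 × (299.0/198.0)^0.2380 = 10.7 × 1.1031 = 11.8030 m/s

11.8 m/s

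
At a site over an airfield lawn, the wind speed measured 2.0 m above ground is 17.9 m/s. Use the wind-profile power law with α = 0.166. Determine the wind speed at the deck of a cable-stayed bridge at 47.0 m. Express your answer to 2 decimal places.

Power-law profile: V₂ = V₁ · (z₂/z₁)^α
V₂ = 17.9 × (47.0/2.0)^0.166 = 17.9 × (23.5000)^0.166
    = 17.9 × 1.6889 = 30.2308 m/s

30.23 m/s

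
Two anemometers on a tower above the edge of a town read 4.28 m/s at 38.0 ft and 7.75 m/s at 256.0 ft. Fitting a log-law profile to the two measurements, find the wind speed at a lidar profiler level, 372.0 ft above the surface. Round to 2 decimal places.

8.43 m/s

Log law: V ∝ ln(z/z₀). From the pair, with r = V₁/V₂ = 0.55226,
ln z₀ = (ln z₁ − r·ln z₂)/(1 − r) = (3.6376 − 0.55226×5.5452)/0.44774 = 1.2847 → z₀ = 3.614 ft
V₃ = V₁ · ln(z₃/z₀)/ln(z₁/z₀) = 4.28 × 4.6342/2.3529 = 8.4298 m/s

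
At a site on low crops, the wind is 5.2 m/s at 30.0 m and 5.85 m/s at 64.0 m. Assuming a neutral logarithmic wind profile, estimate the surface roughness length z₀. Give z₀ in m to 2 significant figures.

Log law: V(z) ∝ ln(z/z₀). With r = V₁/V₂ = 5.2/5.85 = 0.88889,
r · ln(z₂/z₀) = ln(z₁/z₀) ⇒ ln z₀ = (ln z₁ − r·ln z₂)/(1 − r)
ln z₀ = (3.40120 − 0.88889×4.15888) / 0.11111 = -2.6603
z₀ = exp(-2.6603) = 0.06993 m

z₀ ≈ 0.070 m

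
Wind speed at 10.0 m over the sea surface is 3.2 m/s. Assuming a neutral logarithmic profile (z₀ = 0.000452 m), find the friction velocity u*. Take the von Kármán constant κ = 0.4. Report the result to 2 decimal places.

Log law: V(z) = (u*/κ) · ln(z/z₀) ⇒ u* = κ · V / ln(z/z₀)
u* = 0.4 × 3.2 / ln(10.0/0.000452) = 0.4 × 3.2 / 10.0044
   = 1.2800 / 10.0044 = 0.1279 m/s

u* ≈ 0.13 m/s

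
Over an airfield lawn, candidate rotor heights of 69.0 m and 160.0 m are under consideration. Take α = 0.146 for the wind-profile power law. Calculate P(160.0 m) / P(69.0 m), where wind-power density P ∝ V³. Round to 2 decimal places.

Speed ratio: V_B/V_A = (z_B/z_A)^α = (160.0/69.0)^0.146 = (2.3188)^0.146 = 1.13065
Power-density ratio: P_B/P_A = (V_B/V_A)³ = (1.13065)³ = 1.44540

1.45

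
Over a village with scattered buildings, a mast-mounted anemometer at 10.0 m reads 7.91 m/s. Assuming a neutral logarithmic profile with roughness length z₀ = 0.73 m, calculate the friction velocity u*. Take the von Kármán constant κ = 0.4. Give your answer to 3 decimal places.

Log law: V(z) = (u*/κ) · ln(z/z₀) ⇒ u* = κ · V / ln(z/z₀)
u* = 0.4 × 7.91 / ln(10.0/0.73) = 0.4 × 7.91 / 2.6173
   = 3.1640 / 2.6173 = 1.2089 m/s

u* ≈ 1.209 m/s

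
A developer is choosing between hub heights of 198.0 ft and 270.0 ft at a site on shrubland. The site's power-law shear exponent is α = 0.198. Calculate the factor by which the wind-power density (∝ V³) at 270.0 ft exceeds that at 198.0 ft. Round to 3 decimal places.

1.202

Speed ratio: V_B/V_A = (z_B/z_A)^α = (270.0/198.0)^0.198 = (1.3636)^0.198 = 1.06334
Power-density ratio: P_B/P_A = (V_B/V_A)³ = (1.06334)³ = 1.20229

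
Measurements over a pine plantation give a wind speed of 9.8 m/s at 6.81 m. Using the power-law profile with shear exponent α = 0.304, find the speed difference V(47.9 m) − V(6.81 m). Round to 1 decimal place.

Power law: V₂ = V₁ · (z₂/z₁)^α = 9.8 × (7.0338)^0.304 = 17.7326 m/s
ΔV = 17.7326 − 9.8 = 7.9326 m/s

7.9 m/s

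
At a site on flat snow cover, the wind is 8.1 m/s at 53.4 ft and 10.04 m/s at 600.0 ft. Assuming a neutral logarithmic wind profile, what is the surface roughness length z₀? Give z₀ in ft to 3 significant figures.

Log law: V(z) ∝ ln(z/z₀). With r = V₁/V₂ = 8.1/10.04 = 0.80677,
r · ln(z₂/z₀) = ln(z₁/z₀) ⇒ ln z₀ = (ln z₁ − r·ln z₂)/(1 − r)
ln z₀ = (3.97781 − 0.80677×6.39693) / 0.19323 = -6.1226
z₀ = exp(-6.1226) = 0.002193 ft

z₀ ≈ 0.00219 ft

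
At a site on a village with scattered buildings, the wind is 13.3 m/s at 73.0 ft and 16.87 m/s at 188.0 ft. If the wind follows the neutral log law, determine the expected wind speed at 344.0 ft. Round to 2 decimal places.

19.15 m/s

Log law: V ∝ ln(z/z₀). From the pair, with r = V₁/V₂ = 0.78838,
ln z₀ = (ln z₁ − r·ln z₂)/(1 − r) = (4.2905 − 0.78838×5.2364)/0.21162 = 0.7662 → z₀ = 2.152 ft
V₃ = V₁ · ln(z₃/z₀)/ln(z₁/z₀) = 13.3 × 5.0744/3.5242 = 19.1502 m/s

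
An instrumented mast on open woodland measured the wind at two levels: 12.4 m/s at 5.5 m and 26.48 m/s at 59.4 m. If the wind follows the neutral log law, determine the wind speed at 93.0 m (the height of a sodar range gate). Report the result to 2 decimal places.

Log law: V ∝ ln(z/z₀). From the pair, with r = V₁/V₂ = 0.46828,
ln z₀ = (ln z₁ − r·ln z₂)/(1 − r) = (1.7047 − 0.46828×4.0843)/0.53172 = -0.3909 → z₀ = 0.6765 m
V₃ = V₁ · ln(z₃/z₀)/ln(z₁/z₀) = 12.4 × 4.9235/2.0956 = 29.1327 m/s

29.13 m/s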